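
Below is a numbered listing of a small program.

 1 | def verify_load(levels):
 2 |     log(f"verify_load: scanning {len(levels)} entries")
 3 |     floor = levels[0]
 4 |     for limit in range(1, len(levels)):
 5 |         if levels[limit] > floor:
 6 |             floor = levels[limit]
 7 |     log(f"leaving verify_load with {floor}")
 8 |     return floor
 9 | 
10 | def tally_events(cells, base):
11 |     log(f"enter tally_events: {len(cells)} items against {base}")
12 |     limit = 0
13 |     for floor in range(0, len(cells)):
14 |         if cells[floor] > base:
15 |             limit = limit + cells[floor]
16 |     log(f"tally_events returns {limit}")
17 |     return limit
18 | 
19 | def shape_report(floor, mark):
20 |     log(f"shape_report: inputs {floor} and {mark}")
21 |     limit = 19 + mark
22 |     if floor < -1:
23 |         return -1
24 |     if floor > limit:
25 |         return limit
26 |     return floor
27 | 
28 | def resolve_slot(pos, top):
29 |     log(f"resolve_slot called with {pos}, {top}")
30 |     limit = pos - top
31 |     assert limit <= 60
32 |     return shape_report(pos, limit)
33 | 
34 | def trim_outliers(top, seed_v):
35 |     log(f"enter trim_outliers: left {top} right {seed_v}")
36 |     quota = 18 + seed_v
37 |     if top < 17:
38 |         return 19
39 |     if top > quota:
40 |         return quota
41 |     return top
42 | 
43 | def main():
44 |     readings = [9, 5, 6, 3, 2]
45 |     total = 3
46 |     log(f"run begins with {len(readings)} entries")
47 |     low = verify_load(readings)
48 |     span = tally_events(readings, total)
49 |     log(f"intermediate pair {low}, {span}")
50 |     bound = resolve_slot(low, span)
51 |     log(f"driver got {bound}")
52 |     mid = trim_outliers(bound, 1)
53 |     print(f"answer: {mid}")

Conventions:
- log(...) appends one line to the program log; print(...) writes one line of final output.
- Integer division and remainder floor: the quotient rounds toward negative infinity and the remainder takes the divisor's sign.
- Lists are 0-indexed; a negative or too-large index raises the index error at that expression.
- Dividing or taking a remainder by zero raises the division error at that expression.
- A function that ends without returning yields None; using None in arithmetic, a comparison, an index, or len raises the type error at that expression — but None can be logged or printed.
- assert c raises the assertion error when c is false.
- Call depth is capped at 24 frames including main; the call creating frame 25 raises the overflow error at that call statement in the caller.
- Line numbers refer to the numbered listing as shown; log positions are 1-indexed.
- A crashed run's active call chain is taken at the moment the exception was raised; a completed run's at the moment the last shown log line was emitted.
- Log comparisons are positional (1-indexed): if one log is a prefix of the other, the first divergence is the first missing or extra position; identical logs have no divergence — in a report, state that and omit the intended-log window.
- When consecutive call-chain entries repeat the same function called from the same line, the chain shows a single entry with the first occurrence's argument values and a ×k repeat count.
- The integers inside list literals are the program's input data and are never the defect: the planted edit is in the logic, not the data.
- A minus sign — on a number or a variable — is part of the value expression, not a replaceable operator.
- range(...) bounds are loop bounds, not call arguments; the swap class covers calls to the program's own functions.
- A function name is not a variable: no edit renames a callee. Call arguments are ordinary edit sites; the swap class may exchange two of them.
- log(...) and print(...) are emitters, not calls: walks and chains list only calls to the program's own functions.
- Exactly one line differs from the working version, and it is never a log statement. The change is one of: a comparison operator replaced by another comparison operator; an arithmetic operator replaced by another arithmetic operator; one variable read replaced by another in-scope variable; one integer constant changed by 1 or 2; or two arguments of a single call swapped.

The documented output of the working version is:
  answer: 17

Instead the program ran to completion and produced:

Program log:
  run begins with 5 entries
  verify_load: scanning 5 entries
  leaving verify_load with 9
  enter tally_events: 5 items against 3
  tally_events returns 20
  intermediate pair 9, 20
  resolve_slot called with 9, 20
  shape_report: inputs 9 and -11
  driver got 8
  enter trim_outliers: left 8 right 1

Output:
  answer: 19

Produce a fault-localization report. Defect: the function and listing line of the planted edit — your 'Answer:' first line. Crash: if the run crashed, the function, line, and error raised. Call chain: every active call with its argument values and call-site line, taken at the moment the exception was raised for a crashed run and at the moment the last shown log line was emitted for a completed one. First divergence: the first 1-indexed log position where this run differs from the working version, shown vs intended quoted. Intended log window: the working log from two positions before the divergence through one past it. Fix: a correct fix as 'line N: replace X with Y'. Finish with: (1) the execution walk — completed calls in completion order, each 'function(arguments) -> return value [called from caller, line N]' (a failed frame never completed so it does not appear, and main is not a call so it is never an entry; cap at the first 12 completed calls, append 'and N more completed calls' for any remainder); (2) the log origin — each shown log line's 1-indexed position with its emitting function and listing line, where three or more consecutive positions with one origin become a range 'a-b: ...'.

Answer: the defect is in trim_outliers at line 38.
Key observation: Every logged value matches the working version; the printed result is what differs.
Call chain: main -> trim_outliers(8, 1) (called at line 52).
First divergence: none; the two logs match at every position.
Execution walk:
  verify_load([9, 5, 6, 3, 2]) -> 9  [called from main, line 47]
  tally_events([9, 5, 6, 3, 2], 3) -> 20  [called from main, line 48]
  shape_report(9, -11) -> 8  [called from resolve_slot, line 32]
  resolve_slot(9, 20) -> 8  [called from main, line 50]
  trim_outliers(8, 1) -> 19  [called from main, line 52]
Log origin:
  1: emitted by main (line 46)
  2: emitted by verify_load (line 2)
  3: emitted by verify_load (line 7)
  4: emitted by tally_events (line 11)
  5: emitted by tally_events (line 16)
  6: emitted by main (line 49)
  7: emitted by resolve_slot (line 29)
  8: emitted by shape_report (line 20)
  9: emitted by main (line 51)
  10: emitted by trim_outliers (line 35)
A correct fix: line 38: replace `19` with `17`.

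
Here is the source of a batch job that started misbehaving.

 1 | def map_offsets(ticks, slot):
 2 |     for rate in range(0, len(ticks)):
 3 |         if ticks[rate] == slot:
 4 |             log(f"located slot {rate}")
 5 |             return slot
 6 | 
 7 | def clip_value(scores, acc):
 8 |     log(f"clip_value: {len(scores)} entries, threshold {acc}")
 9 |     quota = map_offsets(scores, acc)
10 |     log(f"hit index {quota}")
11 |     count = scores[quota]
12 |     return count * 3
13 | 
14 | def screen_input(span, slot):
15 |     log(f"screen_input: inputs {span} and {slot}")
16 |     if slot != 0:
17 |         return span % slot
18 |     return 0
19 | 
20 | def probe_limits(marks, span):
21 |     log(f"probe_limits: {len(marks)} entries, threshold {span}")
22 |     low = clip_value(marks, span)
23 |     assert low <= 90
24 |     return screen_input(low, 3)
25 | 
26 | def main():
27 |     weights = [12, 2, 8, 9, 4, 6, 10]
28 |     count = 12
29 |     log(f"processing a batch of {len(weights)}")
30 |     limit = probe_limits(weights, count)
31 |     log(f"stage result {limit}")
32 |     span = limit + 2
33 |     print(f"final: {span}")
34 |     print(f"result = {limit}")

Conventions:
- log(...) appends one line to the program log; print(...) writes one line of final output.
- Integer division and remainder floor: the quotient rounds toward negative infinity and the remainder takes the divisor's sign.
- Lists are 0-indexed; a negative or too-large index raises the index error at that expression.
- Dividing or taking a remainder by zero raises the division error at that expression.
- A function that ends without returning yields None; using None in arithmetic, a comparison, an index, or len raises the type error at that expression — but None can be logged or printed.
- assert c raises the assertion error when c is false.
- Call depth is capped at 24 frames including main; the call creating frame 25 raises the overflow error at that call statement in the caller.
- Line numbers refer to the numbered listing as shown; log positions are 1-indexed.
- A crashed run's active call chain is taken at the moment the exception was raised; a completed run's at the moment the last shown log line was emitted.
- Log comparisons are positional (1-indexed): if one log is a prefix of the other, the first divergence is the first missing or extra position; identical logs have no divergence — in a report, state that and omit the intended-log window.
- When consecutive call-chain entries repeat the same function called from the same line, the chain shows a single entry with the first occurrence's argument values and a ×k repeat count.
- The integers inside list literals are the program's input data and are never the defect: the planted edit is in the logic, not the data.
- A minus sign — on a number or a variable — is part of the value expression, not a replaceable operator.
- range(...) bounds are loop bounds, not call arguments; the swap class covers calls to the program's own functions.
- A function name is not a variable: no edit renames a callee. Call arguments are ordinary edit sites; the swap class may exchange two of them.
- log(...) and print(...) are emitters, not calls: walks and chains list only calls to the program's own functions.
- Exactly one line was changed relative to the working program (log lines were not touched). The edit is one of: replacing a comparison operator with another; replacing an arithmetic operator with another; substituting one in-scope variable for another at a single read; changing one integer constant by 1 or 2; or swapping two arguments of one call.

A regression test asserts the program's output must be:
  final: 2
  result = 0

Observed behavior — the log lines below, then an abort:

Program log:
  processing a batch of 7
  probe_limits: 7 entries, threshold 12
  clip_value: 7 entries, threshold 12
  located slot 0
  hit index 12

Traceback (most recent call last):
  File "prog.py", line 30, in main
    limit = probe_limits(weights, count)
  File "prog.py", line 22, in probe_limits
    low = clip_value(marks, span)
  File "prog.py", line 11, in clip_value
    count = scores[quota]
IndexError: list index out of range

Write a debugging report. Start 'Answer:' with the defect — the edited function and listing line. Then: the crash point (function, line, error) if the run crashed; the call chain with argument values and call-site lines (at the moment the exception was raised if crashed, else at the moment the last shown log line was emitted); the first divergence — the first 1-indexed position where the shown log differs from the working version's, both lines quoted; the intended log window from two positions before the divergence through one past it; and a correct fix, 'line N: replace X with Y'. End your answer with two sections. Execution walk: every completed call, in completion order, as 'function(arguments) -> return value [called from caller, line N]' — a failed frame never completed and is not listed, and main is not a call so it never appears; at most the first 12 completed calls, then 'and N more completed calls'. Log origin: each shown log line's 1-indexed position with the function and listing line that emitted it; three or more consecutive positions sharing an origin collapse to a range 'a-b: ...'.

Answer: the defect is in map_offsets at line 5.
Key fact: The log first diverges at position 5: the faulty run prints 'hit index 12' where the working version prints 'hit index 0'.
Crash: clip_value, line 11, IndexError.
Call chain: main -> probe_limits([12, 2, 8, 9, 4, 6, 10], 12) (called at line 30) -> clip_value([12, 2, 8, 9, 4, 6, 10], 12) (called at line 22).
First divergence: position 5 — the shown line 'hit index 12' should read 'hit index 0'.
Intended log window:
  3: clip_value: 7 entries, threshold 12
  4: located slot 0
  5: hit index 0
  6: screen_input: inputs 36 and 3
Execution walk:
  map_offsets([12, 2, 8, 9, 4, 6, 10], 12) -> 12  [called from clip_value, line 9]
Log origins:
  1: logged in main at line 29
  2: logged in probe_limits at line 21
  3: logged in clip_value at line 8
  4: logged in map_offsets at line 4
  5: logged in clip_value at line 10
A correct fix: line 5: replace `slot` with `rate`.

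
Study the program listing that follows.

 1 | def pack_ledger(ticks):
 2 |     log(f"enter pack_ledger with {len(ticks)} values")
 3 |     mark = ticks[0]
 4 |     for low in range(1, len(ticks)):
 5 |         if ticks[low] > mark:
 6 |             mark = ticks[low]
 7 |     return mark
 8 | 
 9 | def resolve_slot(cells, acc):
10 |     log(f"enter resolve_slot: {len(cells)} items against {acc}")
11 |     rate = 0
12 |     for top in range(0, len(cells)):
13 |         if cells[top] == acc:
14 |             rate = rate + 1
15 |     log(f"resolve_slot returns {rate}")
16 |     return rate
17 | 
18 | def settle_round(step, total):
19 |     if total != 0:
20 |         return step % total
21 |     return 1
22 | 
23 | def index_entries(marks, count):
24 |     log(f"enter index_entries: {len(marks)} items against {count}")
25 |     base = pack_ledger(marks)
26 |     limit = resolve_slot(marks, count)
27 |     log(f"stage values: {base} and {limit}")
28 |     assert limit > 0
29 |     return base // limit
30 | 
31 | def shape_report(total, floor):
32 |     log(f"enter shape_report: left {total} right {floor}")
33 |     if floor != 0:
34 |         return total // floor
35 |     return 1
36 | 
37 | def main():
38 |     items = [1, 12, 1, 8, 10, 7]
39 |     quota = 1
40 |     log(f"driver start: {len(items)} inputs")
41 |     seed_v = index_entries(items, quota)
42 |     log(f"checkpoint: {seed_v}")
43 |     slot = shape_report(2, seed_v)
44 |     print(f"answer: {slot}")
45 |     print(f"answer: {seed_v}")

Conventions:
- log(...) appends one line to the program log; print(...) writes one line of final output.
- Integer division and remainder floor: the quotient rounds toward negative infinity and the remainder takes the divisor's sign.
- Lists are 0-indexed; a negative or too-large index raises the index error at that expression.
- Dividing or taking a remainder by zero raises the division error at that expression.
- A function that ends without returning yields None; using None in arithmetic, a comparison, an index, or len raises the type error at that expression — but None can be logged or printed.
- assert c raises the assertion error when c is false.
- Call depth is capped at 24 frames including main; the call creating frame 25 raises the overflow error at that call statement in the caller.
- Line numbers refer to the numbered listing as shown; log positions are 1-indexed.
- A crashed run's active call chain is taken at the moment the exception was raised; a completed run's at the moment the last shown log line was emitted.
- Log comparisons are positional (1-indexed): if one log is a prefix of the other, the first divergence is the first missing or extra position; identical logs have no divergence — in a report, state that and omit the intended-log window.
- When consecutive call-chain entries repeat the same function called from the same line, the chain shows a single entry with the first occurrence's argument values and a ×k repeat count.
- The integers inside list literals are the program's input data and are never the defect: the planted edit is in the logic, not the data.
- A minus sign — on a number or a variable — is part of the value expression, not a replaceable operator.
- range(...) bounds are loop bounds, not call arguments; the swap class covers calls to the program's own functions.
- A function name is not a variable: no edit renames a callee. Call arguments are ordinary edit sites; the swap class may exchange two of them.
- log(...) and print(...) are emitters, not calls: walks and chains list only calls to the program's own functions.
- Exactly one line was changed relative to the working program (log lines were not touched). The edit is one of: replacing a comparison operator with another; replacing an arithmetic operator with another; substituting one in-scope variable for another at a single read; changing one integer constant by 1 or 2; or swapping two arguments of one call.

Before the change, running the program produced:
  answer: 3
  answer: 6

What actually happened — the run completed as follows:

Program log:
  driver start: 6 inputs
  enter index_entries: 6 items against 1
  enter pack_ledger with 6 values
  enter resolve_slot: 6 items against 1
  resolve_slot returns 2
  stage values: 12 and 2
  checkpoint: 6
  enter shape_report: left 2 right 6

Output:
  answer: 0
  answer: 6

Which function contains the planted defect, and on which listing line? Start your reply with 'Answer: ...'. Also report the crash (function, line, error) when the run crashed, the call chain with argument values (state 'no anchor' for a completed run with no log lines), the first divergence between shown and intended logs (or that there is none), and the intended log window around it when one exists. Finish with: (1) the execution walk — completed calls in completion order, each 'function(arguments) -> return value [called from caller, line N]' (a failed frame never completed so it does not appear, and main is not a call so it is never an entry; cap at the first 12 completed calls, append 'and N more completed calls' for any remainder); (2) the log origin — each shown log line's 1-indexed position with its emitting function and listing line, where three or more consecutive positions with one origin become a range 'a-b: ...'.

Answer: the defect is in main at line 43.
Key observation: At log position 8 the runs split — shown 'enter shape_report: left 2 right 6', but the working version logs 'enter shape_report: left 6 right 2'.
Call chain: main -> shape_report(2, 6) (called at line 43).
First divergence: position 8 — the shown line 'enter shape_report: left 2 right 6' should read 'enter shape_report: left 6 right 2'.
Intended log window:
  6: stage values: 12 and 2
  7: checkpoint: 6
  8: enter shape_report: left 6 right 2
Execution walk:
  pack_ledger([1, 12, 1, 8, 10, 7]) -> 12  [called from index_entries, line 25]
  resolve_slot([1, 12, 1, 8, 10, 7], 1) -> 2  [called from index_entries, line 26]
  index_entries([1, 12, 1, 8, 10, 7], 1) -> 6  [called from main, line 41]
  shape_report(2, 6) -> 0  [called from main, line 43]
Log line origins:
  1: emitted by main (line 40)
  2: emitted by index_entries (line 24)
  3: emitted by pack_ledger (line 2)
  4: emitted by resolve_slot (line 10)
  5: emitted by resolve_slot (line 15)
  6: emitted by index_entries (line 27)
  7: emitted by main (line 42)
  8: emitted by shape_report (line 32)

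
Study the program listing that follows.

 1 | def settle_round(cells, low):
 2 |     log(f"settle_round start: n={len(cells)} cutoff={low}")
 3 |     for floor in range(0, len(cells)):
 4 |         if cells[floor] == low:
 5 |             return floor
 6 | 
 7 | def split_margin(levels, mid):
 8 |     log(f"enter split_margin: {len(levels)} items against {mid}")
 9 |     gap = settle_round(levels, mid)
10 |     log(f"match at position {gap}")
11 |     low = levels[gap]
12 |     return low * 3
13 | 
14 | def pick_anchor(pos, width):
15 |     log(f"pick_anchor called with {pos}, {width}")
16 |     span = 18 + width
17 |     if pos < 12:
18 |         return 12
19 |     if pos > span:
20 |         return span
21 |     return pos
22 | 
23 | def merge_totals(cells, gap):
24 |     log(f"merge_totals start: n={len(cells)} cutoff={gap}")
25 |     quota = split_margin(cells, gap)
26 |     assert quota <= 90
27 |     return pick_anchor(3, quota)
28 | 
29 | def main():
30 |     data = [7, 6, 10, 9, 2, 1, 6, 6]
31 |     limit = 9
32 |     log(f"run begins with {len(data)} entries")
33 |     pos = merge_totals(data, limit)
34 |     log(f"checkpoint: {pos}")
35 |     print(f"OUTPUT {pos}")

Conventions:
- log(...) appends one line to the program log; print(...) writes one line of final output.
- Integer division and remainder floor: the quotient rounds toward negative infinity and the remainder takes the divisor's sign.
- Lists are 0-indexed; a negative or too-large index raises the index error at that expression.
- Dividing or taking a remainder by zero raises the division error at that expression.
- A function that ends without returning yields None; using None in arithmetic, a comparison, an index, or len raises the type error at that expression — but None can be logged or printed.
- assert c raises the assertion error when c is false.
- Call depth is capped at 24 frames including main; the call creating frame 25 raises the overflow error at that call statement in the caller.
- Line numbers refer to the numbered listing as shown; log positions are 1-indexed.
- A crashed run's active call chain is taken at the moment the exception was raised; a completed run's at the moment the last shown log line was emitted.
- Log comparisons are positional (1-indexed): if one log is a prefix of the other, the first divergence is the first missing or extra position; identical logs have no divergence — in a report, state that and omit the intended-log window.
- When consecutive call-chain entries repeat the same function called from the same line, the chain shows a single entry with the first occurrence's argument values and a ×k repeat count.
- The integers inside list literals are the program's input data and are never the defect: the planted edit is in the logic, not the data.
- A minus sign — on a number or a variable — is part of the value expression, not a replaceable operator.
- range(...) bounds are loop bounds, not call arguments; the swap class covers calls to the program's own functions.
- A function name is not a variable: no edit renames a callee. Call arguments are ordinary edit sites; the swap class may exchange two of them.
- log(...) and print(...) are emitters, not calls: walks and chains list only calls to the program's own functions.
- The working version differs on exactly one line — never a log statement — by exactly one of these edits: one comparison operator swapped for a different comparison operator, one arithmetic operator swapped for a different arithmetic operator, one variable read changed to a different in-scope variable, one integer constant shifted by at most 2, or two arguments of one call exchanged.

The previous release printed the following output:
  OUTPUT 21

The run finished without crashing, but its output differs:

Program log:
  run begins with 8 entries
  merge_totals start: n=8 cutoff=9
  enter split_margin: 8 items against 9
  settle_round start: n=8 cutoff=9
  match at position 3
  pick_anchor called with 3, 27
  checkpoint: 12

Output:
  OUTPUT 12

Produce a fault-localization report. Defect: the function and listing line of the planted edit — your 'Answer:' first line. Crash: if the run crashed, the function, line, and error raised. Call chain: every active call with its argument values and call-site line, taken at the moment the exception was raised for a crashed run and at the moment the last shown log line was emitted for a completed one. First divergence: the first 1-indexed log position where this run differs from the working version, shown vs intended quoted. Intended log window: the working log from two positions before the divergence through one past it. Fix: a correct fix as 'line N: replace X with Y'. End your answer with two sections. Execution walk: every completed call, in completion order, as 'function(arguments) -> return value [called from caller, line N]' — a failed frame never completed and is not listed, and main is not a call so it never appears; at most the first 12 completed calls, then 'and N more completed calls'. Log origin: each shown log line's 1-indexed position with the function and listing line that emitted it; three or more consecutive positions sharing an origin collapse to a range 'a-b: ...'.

Answer: the defect is in merge_totals at line 27.
Key fact: Log line 6 is where behavior first shows: 'pick_anchor called with 3, 27' appears instead of 'pick_anchor called with 27, 3'.
Call chain: main.
First divergence: position 6 — shown 'pick_anchor called with 3, 27', intended 'pick_anchor called with 27, 3'.
Intended log window:
  4: settle_round start: n=8 cutoff=9
  5: match at position 3
  6: pick_anchor called with 27, 3
  7: checkpoint: 21
Execution walk:
  settle_round([7, 6, 10, 9, 2, 1, 6, 6], 9) -> 3  [called from split_margin, line 9]
  split_margin([7, 6, 10, 9, 2, 1, 6, 6], 9) -> 27  [called from merge_totals, line 25]
  pick_anchor(3, 27) -> 12  [called from merge_totals, line 27]
  merge_totals([7, 6, 10, 9, 2, 1, 6, 6], 9) -> 12  [called from main, line 33]
Log line origins:
  1: logged in main at line 32
  2: logged in merge_totals at line 24
  3: logged in split_margin at line 8
  4: logged in settle_round at line 2
  5: logged in split_margin at line 10
  6: logged in pick_anchor at line 15
  7: logged in main at line 34
A correct fix: line 27: replace `pick_anchor(3, quota)` with `pick_anchor(quota, 3)`.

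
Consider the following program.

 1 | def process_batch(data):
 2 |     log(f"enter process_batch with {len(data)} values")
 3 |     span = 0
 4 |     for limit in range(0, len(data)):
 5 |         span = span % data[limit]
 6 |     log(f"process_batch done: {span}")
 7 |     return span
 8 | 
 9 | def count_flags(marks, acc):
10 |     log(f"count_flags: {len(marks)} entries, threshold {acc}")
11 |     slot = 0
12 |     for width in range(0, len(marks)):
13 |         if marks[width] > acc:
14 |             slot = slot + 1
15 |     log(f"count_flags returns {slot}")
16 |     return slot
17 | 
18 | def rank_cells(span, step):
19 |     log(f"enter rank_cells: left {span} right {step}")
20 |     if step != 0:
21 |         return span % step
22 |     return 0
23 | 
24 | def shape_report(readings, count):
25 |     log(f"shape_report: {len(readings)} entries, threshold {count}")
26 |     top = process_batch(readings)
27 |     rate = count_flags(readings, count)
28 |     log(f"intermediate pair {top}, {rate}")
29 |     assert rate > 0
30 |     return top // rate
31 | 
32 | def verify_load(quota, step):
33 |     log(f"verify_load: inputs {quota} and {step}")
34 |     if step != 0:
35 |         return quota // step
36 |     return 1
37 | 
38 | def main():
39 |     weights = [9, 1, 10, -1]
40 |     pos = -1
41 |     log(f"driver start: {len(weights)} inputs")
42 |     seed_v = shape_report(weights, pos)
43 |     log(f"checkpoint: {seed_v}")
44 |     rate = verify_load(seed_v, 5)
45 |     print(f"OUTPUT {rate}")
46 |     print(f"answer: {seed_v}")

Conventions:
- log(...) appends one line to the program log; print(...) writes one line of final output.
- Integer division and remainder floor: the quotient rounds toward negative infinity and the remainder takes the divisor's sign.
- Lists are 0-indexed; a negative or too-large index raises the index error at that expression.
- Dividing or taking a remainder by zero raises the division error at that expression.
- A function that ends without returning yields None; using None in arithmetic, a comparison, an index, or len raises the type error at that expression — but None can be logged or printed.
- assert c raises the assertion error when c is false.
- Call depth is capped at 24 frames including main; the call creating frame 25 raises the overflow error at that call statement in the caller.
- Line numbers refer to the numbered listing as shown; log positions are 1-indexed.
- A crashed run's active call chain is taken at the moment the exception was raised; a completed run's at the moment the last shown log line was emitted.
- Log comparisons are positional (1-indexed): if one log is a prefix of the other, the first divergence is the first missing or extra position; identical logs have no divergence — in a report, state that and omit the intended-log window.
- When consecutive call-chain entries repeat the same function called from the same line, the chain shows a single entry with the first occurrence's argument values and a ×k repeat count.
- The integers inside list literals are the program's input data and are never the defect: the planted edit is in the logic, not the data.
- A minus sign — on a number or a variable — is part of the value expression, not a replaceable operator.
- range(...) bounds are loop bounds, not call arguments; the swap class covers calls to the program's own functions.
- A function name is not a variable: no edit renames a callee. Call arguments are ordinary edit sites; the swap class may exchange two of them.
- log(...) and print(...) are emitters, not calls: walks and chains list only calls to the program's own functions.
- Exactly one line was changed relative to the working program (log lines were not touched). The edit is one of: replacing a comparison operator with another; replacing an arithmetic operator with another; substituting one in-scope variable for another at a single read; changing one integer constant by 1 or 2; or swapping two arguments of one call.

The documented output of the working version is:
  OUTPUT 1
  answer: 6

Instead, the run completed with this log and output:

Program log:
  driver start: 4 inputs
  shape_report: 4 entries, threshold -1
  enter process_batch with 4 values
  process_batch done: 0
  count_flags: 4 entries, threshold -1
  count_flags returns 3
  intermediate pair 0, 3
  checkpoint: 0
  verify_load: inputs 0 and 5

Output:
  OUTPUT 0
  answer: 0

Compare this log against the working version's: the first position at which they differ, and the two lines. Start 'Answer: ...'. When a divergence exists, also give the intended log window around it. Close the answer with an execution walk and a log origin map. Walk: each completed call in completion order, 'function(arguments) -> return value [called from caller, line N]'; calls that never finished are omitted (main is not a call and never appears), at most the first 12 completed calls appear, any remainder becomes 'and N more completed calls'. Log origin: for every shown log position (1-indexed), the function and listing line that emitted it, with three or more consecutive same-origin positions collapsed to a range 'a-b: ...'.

Answer: position 4 — shown 'process_batch done: 0', intended 'process_batch done: 19'.
Intended log window:
  2: shape_report: 4 entries, threshold -1
  3: enter process_batch with 4 values
  4: process_batch done: 19
  5: count_flags: 4 entries, threshold -1
Execution walk:
  process_batch([9, 1, 10, -1]) -> 0  [called from shape_report, line 26]
  count_flags([9, 1, 10, -1], -1) -> 3  [called from shape_report, line 27]
  shape_report([9, 1, 10, -1], -1) -> 0  [called from main, line 42]
  verify_load(0, 5) -> 0  [called from main, line 44]
Origin of each log line:
  1: from main, line 41
  2: from shape_report, line 25
  3: from process_batch, line 2
  4: from process_batch, line 6
  5: from count_flags, line 10
  6: from count_flags, line 15
  7: from shape_report, line 28
  8: from main, line 43
  9: from verify_load, line 33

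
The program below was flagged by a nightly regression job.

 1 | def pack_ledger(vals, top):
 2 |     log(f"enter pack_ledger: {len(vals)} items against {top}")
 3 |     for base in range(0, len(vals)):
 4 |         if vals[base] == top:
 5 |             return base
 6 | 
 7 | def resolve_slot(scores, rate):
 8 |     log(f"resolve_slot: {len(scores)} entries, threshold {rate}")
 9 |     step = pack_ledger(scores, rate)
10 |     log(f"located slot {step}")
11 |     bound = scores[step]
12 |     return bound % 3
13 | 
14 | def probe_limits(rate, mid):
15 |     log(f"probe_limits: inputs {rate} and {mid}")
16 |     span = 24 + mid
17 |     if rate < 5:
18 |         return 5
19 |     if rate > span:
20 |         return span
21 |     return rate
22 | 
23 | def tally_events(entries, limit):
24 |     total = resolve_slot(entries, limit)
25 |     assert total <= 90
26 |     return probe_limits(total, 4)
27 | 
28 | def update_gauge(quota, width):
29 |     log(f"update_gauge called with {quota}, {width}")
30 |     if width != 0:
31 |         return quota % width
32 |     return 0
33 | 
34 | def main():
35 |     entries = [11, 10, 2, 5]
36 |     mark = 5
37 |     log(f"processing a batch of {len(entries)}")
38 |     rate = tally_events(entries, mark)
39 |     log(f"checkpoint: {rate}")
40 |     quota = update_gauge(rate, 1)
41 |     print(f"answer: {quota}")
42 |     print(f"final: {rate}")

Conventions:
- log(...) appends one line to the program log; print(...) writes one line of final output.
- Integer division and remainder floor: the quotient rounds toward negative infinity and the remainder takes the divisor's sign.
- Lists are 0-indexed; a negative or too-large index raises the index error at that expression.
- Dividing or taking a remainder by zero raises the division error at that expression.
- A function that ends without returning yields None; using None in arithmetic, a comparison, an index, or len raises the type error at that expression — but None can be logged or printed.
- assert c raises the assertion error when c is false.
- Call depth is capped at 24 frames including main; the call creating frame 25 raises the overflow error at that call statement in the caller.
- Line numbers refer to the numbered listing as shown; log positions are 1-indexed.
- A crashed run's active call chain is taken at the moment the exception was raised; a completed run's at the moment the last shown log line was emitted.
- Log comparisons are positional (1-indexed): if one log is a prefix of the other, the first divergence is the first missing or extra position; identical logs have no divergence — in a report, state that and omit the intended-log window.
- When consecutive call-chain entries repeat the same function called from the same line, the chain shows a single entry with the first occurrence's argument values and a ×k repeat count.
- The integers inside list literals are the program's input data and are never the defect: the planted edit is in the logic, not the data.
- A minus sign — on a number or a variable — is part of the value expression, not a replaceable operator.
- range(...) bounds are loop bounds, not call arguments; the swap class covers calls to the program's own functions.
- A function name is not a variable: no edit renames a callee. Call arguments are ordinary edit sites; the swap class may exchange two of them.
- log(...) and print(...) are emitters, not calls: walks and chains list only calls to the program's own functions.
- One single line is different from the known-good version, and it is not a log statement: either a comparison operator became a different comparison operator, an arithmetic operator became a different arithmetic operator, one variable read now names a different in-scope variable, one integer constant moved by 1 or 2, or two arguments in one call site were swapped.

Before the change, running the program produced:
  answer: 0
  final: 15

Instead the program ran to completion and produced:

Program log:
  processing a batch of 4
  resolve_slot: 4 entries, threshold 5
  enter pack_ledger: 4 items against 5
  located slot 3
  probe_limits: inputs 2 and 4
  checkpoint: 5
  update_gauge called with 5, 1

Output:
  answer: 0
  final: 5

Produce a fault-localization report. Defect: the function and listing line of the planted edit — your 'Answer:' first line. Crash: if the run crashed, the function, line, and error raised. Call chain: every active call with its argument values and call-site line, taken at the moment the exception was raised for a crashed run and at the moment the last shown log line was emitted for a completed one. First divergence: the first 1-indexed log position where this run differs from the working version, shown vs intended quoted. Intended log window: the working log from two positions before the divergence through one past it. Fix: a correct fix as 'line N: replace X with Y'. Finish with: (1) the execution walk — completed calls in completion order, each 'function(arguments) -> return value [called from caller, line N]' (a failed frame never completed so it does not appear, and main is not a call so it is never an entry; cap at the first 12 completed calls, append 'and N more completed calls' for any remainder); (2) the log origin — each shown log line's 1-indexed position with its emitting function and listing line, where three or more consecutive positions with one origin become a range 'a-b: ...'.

Answer: the defect is in resolve_slot at line 12.
Key fact: Log line 5 is where behavior first shows: 'probe_limits: inputs 2 and 4' appears instead of 'probe_limits: inputs 15 and 4'.
Call chain: main -> update_gauge(5, 1) (called at line 40).
First divergence: position 5 — the shown line 'probe_limits: inputs 2 and 4' should read 'probe_limits: inputs 15 and 4'.
Intended log window:
  3: enter pack_ledger: 4 items against 5
  4: located slot 3
  5: probe_limits: inputs 15 and 4
  6: checkpoint: 15
Execution walk:
  pack_ledger([11, 10, 2, 5], 5) -> 3  [called from resolve_slot, line 9]
  resolve_slot([11, 10, 2, 5], 5) -> 2  [called from tally_events, line 24]
  probe_limits(2, 4) -> 5  [called from tally_events, line 26]
  tally_events([11, 10, 2, 5], 5) -> 5  [called from main, line 38]
  update_gauge(5, 1) -> 0  [called from main, line 40]
Origin of each log line:
  1 — main, line 37
  2 — resolve_slot, line 8
  3 — pack_ledger, line 2
  4 — resolve_slot, line 10
  5 — probe_limits, line 15
  6 — main, line 39
  7 — update_gauge, line 29
A correct fix: line 12: replace `%` with `*`.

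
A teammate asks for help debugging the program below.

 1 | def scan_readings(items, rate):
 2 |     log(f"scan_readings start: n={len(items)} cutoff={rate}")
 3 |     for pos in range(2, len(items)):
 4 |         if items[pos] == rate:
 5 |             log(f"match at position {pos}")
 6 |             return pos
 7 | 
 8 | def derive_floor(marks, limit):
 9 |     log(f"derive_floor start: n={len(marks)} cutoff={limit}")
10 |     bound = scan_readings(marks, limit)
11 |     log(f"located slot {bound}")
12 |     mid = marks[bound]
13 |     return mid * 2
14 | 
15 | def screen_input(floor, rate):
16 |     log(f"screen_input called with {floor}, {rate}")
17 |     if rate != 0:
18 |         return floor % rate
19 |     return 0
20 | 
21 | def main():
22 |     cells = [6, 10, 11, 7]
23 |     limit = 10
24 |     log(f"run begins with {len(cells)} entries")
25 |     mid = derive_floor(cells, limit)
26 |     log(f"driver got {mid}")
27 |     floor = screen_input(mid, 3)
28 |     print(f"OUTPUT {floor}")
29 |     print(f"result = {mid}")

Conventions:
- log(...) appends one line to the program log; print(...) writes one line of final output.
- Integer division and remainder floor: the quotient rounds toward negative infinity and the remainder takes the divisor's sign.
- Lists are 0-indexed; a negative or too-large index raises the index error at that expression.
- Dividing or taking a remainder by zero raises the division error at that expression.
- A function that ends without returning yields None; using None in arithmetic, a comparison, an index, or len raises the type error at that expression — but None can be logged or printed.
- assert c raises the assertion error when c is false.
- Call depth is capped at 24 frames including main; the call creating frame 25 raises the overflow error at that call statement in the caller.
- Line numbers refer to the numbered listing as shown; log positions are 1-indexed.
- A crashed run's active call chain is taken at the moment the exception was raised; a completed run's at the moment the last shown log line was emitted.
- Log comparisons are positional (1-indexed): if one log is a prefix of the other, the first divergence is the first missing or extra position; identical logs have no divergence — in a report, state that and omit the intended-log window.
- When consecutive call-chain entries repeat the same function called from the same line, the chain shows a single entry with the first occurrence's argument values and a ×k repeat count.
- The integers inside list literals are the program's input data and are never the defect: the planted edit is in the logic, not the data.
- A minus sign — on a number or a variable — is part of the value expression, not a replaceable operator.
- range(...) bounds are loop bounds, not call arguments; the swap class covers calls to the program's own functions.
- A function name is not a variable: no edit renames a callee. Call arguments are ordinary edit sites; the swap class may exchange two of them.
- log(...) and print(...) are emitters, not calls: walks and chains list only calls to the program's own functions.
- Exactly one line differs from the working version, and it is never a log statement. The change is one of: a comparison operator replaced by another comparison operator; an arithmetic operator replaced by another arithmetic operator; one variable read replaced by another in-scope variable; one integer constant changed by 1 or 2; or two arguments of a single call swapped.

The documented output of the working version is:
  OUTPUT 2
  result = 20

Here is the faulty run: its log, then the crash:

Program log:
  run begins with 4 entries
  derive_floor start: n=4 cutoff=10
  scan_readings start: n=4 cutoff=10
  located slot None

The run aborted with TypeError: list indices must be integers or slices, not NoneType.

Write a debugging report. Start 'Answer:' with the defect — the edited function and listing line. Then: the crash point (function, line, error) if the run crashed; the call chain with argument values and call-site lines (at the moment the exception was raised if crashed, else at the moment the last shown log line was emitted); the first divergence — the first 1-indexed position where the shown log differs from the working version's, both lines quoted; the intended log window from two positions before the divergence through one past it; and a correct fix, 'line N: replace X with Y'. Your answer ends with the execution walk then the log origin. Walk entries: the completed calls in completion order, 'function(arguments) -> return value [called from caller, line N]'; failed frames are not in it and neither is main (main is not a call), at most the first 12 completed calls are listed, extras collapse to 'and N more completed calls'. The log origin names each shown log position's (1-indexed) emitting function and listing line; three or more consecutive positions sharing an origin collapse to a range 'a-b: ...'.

Answer: the defect is in scan_readings at line 3.
Key observation: Everything matches until log position 4, which reads 'located slot None' in place of 'match at position 1'.
Crash: derive_floor, line 12, TypeError.
Call chain: main -> derive_floor([6, 10, 11, 7], 10) (called at line 25).
First divergence: position 4 — the shown line 'located slot None' should read 'match at position 1'.
Intended log window:
  2: derive_floor start: n=4 cutoff=10
  3: scan_readings start: n=4 cutoff=10
  4: match at position 1
  5: located slot 1
Execution walk:
  scan_readings([6, 10, 11, 7], 10) -> None  [called from derive_floor, line 10]
Log origins:
  1: emitted by main (line 24)
  2: emitted by derive_floor (line 9)
  3: emitted by scan_readings (line 2)
  4: emitted by derive_floor (line 11)
A correct fix: line 3: replace `2` with `0`.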